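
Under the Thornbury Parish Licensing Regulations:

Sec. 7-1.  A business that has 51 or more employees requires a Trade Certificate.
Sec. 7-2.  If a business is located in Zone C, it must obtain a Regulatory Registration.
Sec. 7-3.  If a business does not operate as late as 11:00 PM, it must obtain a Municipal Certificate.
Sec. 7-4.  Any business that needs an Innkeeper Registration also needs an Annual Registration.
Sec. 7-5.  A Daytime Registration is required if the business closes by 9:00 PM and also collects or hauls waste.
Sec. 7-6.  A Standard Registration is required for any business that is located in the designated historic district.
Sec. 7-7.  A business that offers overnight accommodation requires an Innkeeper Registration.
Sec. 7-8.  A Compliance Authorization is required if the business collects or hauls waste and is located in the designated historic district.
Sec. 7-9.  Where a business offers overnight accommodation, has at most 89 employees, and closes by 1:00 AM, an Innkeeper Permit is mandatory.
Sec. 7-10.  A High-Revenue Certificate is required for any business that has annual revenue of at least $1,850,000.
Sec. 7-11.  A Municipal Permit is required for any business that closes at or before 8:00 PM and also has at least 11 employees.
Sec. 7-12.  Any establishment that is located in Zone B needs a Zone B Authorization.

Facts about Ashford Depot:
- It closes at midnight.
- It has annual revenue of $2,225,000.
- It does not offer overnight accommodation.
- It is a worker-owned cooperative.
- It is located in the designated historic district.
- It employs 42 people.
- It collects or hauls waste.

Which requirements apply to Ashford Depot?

Compliance Authorization, High-Revenue Certificate, Standard Registration

Sec. 7-1. employees 42 < 51 → Trade Certificate not required.
Sec. 7-2. is located in the designated historic district (not: is located in Zone C) → Regulatory Registration not required.
Sec. 7-3. closes midnight, after 11:00 PM → Municipal Certificate not required.
Sec. 7-4. Innkeeper Registration is not required → no effect.
Sec. 7-5. closes midnight, after 9:00 PM; collects or hauls waste → Daytime Registration not required.
Sec. 7-6. is located in the designated historic district → Standard Registration required.
Sec. 7-7. does not offer overnight accommodation → Innkeeper Registration not required.
Sec. 7-8. collects or hauls waste; is located in the designated historic district → Compliance Authorization required.
Sec. 7-9. does not offer overnight accommodation; employees 42 ≤ 89; closes midnight, at/before 1:00 AM → Innkeeper Permit not required.
Sec. 7-10. revenue $2,225,000 ≥ $1,850,000 → High-Revenue Certificate required.
Sec. 7-11. closes midnight, after 8:00 PM; employees 42 ≥ 11 → Municipal Permit not required.
Sec. 7-12. is located in the designated historic district (not: is located in Zone B) → Zone B Authorization not required.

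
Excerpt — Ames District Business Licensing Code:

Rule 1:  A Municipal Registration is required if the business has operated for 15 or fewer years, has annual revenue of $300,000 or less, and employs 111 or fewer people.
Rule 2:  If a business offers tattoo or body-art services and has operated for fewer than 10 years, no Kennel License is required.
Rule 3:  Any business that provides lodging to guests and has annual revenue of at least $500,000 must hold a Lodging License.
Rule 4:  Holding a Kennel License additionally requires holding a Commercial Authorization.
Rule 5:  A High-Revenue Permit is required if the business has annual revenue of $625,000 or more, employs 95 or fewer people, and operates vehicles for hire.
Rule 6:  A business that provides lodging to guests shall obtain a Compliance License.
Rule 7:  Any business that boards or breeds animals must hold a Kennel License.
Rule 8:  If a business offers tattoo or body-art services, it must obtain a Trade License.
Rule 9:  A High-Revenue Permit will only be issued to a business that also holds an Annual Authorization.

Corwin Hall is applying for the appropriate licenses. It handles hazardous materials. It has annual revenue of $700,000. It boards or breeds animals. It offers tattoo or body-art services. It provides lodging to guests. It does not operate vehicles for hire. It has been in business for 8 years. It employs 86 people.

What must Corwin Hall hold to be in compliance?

Rule 1: years in business 8 ≤ 15; revenue $700,000 > $300,000; employees 86 ≤ 111 → Municipal Registration not required.
Rule 2: offers tattoo or body-art services; years in business 8 < 10 → exempt from Kennel License.
Rule 3: provides lodging to guests; revenue $700,000 ≥ $500,000 → Lodging License required.
Rule 4: Kennel License is not required → no effect.
Rule 5: revenue $700,000 ≥ $625,000; employees 86 ≤ 95; does not operate vehicles for hire → High-Revenue Permit not required.
Rule 6: provides lodging to guests → Compliance License required.
Rule 7: boards or breeds animals → Kennel License required.
Rule 8: offers tattoo or body-art services → Trade License required.
Rule 9: High-Revenue Permit is not required → no effect.

Compliance License, Lodging License, Trade License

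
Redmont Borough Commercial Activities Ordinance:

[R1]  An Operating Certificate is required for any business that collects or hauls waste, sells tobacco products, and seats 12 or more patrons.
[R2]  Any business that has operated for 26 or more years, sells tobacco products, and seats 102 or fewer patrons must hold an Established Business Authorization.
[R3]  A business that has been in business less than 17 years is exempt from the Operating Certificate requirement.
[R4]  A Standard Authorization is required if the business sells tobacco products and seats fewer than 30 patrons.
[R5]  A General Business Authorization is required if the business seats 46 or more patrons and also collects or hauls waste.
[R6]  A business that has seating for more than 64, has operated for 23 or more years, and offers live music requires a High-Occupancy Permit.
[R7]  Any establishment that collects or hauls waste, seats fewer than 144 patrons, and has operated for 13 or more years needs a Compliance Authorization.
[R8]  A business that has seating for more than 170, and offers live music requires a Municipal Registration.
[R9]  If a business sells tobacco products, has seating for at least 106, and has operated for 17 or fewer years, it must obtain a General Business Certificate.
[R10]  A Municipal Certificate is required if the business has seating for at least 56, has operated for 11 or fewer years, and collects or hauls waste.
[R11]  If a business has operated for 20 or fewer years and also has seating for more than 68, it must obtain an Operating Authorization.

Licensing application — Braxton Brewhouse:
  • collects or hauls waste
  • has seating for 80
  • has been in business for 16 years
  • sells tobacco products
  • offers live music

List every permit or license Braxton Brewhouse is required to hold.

Compliance Authorization, General Business Authorization, Operating Authorization

[R1] collects or hauls waste; sells tobacco products; seating 80 ≥ 12 → Operating Certificate required.
[R2] years in business 16 < 26; sells tobacco products; seating 80 ≤ 102 → Established Business Authorization not required.
[R3] years in business 16 < 17 → exempt from Operating Certificate.
[R4] sells tobacco products; seating 80 ≥ 30 → Standard Authorization not required.
[R5] seating 80 ≥ 46; collects or hauls waste → General Business Authorization required.
[R6] seating 80 > 64; years in business 16 < 23; offers live music → High-Occupancy Permit not required.
[R7] collects or hauls waste; seating 80 < 144; years in business 16 ≥ 13 → Compliance Authorization required.
[R8] seating 80 ≤ 170; offers live music → Municipal Registration not required.
[R9] sells tobacco products; seating 80 < 106; years in business 16 ≤ 17 → General Business Certificate not required.
[R10] seating 80 ≥ 56; years in business 16 > 11; collects or hauls waste → Municipal Certificate not required.
[R11] years in business 16 ≤ 20; seating 80 > 68 → Operating Authorization required.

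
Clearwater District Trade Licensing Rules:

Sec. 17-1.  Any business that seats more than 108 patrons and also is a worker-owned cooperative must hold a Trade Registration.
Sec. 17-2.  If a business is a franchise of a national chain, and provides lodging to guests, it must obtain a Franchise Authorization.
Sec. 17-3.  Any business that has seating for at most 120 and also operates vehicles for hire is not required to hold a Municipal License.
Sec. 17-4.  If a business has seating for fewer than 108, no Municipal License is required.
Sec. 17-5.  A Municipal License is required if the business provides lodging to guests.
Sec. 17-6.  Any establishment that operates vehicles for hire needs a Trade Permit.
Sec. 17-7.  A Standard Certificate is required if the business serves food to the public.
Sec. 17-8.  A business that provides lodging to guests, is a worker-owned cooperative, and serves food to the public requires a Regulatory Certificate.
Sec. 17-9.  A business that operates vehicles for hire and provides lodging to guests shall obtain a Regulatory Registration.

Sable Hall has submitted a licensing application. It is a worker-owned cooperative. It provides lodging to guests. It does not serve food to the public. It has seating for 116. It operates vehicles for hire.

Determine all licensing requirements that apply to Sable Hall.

Sec. 17-1. seating 116 > 108; is a worker-owned cooperative → Trade Registration required.
Sec. 17-2. is a worker-owned cooperative (not: is a franchise of a national chain); provides lodging to guests → Franchise Authorization not required.
Sec. 17-3. seating 116 ≤ 120; operates vehicles for hire → exempt from Municipal License.
Sec. 17-4. seating 116 ≥ 108 → Municipal License exemption does not apply.
Sec. 17-5. provides lodging to guests → Municipal License required.
Sec. 17-6. operates vehicles for hire → Trade Permit required.
Sec. 17-7. does not serve food to the public → Standard Certificate not required.
Sec. 17-8. provides lodging to guests; is a worker-owned cooperative; does not serve food to the public → Regulatory Certificate not required.
Sec. 17-9. operates vehicles for hire; provides lodging to guests → Regulatory Registration required.

Regulatory Registration, Trade Permit, Trade Registration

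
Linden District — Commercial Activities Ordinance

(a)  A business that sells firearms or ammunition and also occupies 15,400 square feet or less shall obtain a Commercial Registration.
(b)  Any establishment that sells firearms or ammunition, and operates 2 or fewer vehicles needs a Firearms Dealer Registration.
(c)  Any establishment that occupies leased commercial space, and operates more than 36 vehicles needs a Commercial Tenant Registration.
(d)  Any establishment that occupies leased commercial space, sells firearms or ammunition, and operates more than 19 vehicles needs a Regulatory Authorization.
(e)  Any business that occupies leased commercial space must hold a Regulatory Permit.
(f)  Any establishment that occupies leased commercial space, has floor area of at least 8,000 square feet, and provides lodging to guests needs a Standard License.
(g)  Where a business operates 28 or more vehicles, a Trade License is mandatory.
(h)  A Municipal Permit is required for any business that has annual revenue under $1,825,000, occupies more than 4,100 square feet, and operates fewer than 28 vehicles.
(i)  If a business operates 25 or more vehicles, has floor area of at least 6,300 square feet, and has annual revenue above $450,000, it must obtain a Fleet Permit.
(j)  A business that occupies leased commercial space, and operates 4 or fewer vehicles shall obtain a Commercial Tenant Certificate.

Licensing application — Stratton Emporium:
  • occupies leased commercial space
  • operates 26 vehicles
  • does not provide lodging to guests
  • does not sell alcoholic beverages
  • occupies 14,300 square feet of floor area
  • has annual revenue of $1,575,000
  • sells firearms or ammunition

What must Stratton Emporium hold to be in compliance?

(a) sells firearms or ammunition; floor area 14,300 square feet ≤ 15,400 square feet → Commercial Registration required.
(b) sells firearms or ammunition; vehicles 26 > 2 → Firearms Dealer Registration not required.
(c) occupies leased commercial space; vehicles 26 ≤ 36 → Commercial Tenant Registration not required.
(d) occupies leased commercial space; sells firearms or ammunition; vehicles 26 > 19 → Regulatory Authorization required.
(e) occupies leased commercial space → Regulatory Permit required.
(f) occupies leased commercial space; floor area 14,300 square feet ≥ 8,000 square feet; does not provide lodging to guests → Standard License not required.
(g) vehicles 26 < 28 → Trade License not required.
(h) revenue $1,575,000 < $1,825,000; floor area 14,300 square feet > 4,100 square feet; vehicles 26 < 28 → Municipal Permit required.
(i) vehicles 26 ≥ 25; floor area 14,300 square feet ≥ 6,300 square feet; revenue $1,575,000 > $450,000 → Fleet Permit required.
(j) occupies leased commercial space; vehicles 26 > 4 → Commercial Tenant Certificate not required.

Commercial Registration, Fleet Permit, Municipal Permit, Regulatory Authorization, Regulatory Permit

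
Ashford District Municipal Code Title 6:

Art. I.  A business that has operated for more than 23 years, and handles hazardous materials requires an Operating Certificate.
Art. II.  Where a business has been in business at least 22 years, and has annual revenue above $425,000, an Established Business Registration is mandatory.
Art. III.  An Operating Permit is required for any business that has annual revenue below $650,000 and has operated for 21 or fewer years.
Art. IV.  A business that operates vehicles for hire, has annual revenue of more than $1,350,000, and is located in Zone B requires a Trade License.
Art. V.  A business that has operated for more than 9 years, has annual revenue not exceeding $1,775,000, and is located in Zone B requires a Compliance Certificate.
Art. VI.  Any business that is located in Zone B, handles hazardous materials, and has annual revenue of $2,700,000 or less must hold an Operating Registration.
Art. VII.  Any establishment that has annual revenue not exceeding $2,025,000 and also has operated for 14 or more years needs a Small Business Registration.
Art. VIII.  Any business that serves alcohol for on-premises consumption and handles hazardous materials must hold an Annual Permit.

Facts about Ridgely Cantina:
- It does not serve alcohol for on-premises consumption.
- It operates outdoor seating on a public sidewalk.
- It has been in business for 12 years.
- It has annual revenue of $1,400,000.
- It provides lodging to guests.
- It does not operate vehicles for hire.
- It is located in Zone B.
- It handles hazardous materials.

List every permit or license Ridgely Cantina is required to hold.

Art. I. years in business 12 ≤ 23; handles hazardous materials → Operating Certificate not required.
Art. II. years in business 12 < 22; revenue $1,400,000 > $425,000 → Established Business Registration not required.
Art. III. revenue $1,400,000 ≥ $650,000; years in business 12 ≤ 21 → Operating Permit not required.
Art. IV. does not operate vehicles for hire; revenue $1,400,000 > $1,350,000; is located in Zone B → Trade License not required.
Art. V. years in business 12 > 9; revenue $1,400,000 ≤ $1,775,000; is located in Zone B → Compliance Certificate required.
Art. VI. is located in Zone B; handles hazardous materials; revenue $1,400,000 ≤ $2,700,000 → Operating Registration required.
Art. VII. revenue $1,400,000 ≤ $2,025,000; years in business 12 < 14 → Small Business Registration not required.
Art. VIII. does not serve alcohol for on-premises consumption; handles hazardous materials → Annual Permit not required.

Compliance Certificate, Operating Registration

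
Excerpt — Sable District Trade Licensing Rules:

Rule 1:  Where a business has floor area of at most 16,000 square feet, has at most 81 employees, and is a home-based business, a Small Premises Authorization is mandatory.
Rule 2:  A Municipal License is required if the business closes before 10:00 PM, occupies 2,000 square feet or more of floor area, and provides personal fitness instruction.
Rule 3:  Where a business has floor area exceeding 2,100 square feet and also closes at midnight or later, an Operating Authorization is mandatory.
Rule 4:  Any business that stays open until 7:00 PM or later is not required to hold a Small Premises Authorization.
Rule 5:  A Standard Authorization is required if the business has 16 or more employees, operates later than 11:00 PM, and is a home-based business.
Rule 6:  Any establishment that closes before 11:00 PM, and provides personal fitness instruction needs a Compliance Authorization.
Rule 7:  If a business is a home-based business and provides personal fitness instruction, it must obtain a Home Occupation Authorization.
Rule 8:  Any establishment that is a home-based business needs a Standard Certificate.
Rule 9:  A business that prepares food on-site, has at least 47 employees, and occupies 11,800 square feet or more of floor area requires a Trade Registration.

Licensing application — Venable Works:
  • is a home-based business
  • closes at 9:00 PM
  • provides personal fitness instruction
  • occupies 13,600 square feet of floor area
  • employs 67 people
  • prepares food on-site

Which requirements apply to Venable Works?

Compliance Authorization, Home Occupation Authorization, Municipal License, Standard Certificate, Trade Registration

Rule 1: floor area 13,600 square feet ≤ 16,000 square feet; employees 67 ≤ 81; is a home-based business → Small Premises Authorization required.
Rule 2: closes 9:00 PM, at/before 10:00 PM; floor area 13,600 square feet ≥ 2,000 square feet; provides personal fitness instruction → Municipal License required.
Rule 3: floor area 13,600 square feet > 2,100 square feet; closes 9:00 PM, at/before midnight → Operating Authorization not required.
Rule 4: closes 9:00 PM, after 7:00 PM → exempt from Small Premises Authorization.
Rule 5: employees 67 ≥ 16; closes 9:00 PM, at/before 11:00 PM; is a home-based business → Standard Authorization not required.
Rule 6: closes 9:00 PM, at/before 11:00 PM; provides personal fitness instruction → Compliance Authorization required.
Rule 7: is a home-based business; provides personal fitness instruction → Home Occupation Authorization required.
Rule 8: is a home-based business → Standard Certificate required.
Rule 9: prepares food on-site; employees 67 ≥ 47; floor area 13,600 square feet ≥ 11,800 square feet → Trade Registration required.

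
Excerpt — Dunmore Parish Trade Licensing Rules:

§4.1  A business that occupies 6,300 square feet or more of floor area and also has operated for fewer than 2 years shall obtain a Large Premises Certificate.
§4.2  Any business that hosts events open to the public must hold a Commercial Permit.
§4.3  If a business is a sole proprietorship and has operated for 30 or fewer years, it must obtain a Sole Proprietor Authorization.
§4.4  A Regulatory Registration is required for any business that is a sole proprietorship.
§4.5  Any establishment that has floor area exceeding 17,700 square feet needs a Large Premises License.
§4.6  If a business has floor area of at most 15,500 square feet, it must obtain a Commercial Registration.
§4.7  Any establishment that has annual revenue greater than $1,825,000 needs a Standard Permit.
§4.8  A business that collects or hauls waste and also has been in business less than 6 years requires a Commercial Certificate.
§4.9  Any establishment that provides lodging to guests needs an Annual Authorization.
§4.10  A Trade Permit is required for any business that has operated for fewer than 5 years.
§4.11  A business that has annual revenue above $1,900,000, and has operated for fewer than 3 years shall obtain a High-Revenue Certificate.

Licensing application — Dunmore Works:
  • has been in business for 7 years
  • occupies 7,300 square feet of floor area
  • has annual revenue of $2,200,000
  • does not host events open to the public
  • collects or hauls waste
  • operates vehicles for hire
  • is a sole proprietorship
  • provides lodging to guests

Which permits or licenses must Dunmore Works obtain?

Annual Authorization, Commercial Registration, Regulatory Registration, Sole Proprietor Authorization, Standard Permit

§4.1 floor area 7,300 square feet ≥ 6,300 square feet; years in business 7 ≥ 2 → Large Premises Certificate not required.
§4.2 does not host events open to the public → Commercial Permit not required.
§4.3 is a sole proprietorship; years in business 7 ≤ 30 → Sole Proprietor Authorization required.
§4.4 is a sole proprietorship → Regulatory Registration required.
§4.5 floor area 7,300 square feet ≤ 17,700 square feet → Large Premises License not required.
§4.6 floor area 7,300 square feet ≤ 15,500 square feet → Commercial Registration required.
§4.7 revenue $2,200,000 > $1,825,000 → Standard Permit required.
§4.8 collects or hauls waste; years in business 7 ≥ 6 → Commercial Certificate not required.
§4.9 provides lodging to guests → Annual Authorization required.
§4.10 years in business 7 ≥ 5 → Trade Permit not required.
§4.11 revenue $2,200,000 > $1,900,000; years in business 7 ≥ 3 → High-Revenue Certificate not required.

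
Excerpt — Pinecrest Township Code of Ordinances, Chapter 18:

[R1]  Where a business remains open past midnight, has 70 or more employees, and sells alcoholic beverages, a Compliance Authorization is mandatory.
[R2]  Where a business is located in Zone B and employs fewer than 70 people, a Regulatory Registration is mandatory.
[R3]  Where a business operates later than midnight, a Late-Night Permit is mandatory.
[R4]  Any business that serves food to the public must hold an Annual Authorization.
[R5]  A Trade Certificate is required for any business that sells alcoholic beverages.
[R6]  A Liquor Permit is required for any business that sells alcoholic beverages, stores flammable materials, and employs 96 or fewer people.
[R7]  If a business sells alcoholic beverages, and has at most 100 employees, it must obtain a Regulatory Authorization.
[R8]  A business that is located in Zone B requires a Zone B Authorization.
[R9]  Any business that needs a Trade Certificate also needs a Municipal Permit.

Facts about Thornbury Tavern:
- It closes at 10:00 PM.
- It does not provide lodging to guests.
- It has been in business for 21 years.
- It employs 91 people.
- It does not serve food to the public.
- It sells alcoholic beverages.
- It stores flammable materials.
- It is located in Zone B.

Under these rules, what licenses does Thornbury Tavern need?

Liquor Permit, Municipal Permit, Regulatory Authorization, Trade Certificate, Zone B Authorization

[R1] closes 10:00 PM, at/before midnight; employees 91 ≥ 70; sells alcoholic beverages → Compliance Authorization not required.
[R2] is located in Zone B; employees 91 ≥ 70 → Regulatory Registration not required.
[R3] closes 10:00 PM, at/before midnight → Late-Night Permit not required.
[R4] does not serve food to the public → Annual Authorization not required.
[R5] sells alcoholic beverages → Trade Certificate required.
[R6] sells alcoholic beverages; stores flammable materials; employees 91 ≤ 96 → Liquor Permit required.
[R7] sells alcoholic beverages; employees 91 ≤ 100 → Regulatory Authorization required.
[R8] is located in Zone B → Zone B Authorization required.
[R9] Trade Certificate is required → Municipal Permit also required.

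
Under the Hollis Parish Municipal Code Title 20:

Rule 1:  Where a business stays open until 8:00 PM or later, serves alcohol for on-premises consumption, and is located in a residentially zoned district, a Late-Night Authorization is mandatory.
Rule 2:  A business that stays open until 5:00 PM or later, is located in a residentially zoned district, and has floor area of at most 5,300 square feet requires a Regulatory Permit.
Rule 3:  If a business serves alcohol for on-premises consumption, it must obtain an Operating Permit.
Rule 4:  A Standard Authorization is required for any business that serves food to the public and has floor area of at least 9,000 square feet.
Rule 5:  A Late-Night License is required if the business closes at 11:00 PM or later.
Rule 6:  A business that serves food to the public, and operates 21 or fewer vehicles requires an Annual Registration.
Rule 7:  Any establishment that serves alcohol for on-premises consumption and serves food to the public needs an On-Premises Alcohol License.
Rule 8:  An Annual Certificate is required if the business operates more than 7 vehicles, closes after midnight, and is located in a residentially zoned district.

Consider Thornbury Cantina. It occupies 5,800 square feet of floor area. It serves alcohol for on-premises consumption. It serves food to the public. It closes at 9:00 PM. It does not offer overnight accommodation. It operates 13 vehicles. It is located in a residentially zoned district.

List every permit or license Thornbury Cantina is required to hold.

Rule 1: closes 9:00 PM, after 8:00 PM; serves alcohol for on-premises consumption; is located in a residentially zoned district → Late-Night Authorization required.
Rule 2: closes 9:00 PM, after 5:00 PM; is located in a residentially zoned district; floor area 5,800 square feet > 5,300 square feet → Regulatory Permit not required.
Rule 3: serves alcohol for on-premises consumption → Operating Permit required.
Rule 4: serves food to the public; floor area 5,800 square feet < 9,000 square feet → Standard Authorization not required.
Rule 5: closes 9:00 PM, at/before 11:00 PM → Late-Night License not required.
Rule 6: serves food to the public; vehicles 13 ≤ 21 → Annual Registration required.
Rule 7: serves alcohol for on-premises consumption; serves food to the public → On-Premises Alcohol License required.
Rule 8: vehicles 13 > 7; closes 9:00 PM, at/before midnight; is located in a residentially zoned district → Annual Certificate not required.

Annual Registration, Late-Night Authorization, On-Premises Alcohol License, Operating Permit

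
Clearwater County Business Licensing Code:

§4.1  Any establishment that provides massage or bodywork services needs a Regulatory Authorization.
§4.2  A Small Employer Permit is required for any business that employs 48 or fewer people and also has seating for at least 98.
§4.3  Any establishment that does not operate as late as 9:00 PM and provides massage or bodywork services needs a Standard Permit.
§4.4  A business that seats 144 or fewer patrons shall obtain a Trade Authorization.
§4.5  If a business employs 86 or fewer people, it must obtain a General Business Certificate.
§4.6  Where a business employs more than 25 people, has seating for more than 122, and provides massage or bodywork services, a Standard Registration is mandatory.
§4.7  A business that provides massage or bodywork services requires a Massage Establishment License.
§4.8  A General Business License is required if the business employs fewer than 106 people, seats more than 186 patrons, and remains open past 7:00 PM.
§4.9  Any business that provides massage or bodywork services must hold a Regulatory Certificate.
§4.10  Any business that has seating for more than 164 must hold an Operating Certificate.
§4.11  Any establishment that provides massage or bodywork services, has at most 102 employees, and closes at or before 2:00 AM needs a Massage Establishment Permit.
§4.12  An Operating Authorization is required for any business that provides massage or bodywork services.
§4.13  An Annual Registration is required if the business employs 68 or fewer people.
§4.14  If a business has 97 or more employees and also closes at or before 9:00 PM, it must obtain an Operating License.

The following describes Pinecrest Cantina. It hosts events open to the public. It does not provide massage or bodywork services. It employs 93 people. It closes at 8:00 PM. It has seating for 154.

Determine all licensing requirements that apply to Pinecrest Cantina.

None

§4.1 does not provide massage or bodywork services → Regulatory Authorization not required.
§4.2 employees 93 > 48; seating 154 ≥ 98 → Small Employer Permit not required.
§4.3 closes 8:00 PM, at/before 9:00 PM; does not provide massage or bodywork services → Standard Permit not required.
§4.4 seating 154 > 144 → Trade Authorization not required.
§4.5 employees 93 > 86 → General Business Certificate not required.
§4.6 employees 93 > 25; seating 154 > 122; does not provide massage or bodywork services → Standard Registration not required.
§4.7 does not provide massage or bodywork services → Massage Establishment License not required.
§4.8 employees 93 < 106; seating 154 ≤ 186; closes 8:00 PM, after 7:00 PM → General Business License not required.
§4.9 does not provide massage or bodywork services → Regulatory Certificate not required.
§4.10 seating 154 ≤ 164 → Operating Certificate not required.
§4.11 does not provide massage or bodywork services; employees 93 ≤ 102; closes 8:00 PM, at/before 2:00 AM → Massage Establishment Permit not required.
§4.12 does not provide massage or bodywork services → Operating Authorization not required.
§4.13 employees 93 > 68 → Annual Registration not required.
§4.14 employees 93 < 97; closes 8:00 PM, at/before 9:00 PM → Operating License not required.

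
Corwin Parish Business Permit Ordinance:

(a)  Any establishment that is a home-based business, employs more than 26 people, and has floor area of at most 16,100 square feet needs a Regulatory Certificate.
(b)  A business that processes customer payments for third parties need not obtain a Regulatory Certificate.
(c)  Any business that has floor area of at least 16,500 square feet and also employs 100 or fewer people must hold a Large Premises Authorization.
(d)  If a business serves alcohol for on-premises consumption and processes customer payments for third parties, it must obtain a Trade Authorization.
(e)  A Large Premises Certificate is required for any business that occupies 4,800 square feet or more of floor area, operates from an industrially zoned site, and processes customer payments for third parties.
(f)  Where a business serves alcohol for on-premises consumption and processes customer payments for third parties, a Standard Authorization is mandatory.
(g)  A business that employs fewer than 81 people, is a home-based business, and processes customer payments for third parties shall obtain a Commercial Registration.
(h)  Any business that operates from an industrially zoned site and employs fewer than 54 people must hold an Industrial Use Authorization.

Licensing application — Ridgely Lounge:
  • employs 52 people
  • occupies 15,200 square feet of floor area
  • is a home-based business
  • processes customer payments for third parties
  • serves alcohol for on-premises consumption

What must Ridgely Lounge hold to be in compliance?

Commercial Registration, Standard Authorization, Trade Authorization

(a) is a home-based business; employees 52 > 26; floor area 15,200 square feet ≤ 16,100 square feet → Regulatory Certificate required.
(b) processes customer payments for third parties → exempt from Regulatory Certificate.
(c) floor area 15,200 square feet < 16,500 square feet; employees 52 ≤ 100 → Large Premises Authorization not required.
(d) serves alcohol for on-premises consumption; processes customer payments for third parties → Trade Authorization required.
(e) floor area 15,200 square feet ≥ 4,800 square feet; is a home-based business (not: operates from an industrially zoned site); processes customer payments for third parties → Large Premises Certificate not required.
(f) serves alcohol for on-premises consumption; processes customer payments for third parties → Standard Authorization required.
(g) employees 52 < 81; is a home-based business; processes customer payments for third parties → Commercial Registration required.
(h) is a home-based business (not: operates from an industrially zoned site); employees 52 < 54 → Industrial Use Authorization not required.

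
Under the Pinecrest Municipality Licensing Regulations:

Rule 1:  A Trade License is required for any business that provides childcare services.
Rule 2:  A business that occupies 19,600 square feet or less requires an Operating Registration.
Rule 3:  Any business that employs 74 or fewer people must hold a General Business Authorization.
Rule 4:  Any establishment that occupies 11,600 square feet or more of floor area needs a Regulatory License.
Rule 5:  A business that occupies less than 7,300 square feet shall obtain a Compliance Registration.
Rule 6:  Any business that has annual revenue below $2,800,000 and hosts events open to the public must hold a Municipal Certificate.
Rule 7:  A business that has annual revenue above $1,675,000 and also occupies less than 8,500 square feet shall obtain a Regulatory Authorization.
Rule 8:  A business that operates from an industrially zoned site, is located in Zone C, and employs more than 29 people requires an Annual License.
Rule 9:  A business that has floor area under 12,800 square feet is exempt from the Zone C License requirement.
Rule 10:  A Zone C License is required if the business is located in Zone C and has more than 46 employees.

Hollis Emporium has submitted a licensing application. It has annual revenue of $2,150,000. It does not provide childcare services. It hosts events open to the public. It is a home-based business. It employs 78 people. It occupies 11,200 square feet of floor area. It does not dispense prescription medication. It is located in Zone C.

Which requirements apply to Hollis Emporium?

Rule 1: does not provide childcare services → Trade License not required.
Rule 2: floor area 11,200 square feet ≤ 19,600 square feet → Operating Registration required.
Rule 3: employees 78 > 74 → General Business Authorization not required.
Rule 4: floor area 11,200 square feet < 11,600 square feet → Regulatory License not required.
Rule 5: floor area 11,200 square feet ≥ 7,300 square feet → Compliance Registration not required.
Rule 6: revenue $2,150,000 < $2,800,000; hosts events open to the public → Municipal Certificate required.
Rule 7: revenue $2,150,000 > $1,675,000; floor area 11,200 square feet ≥ 8,500 square feet → Regulatory Authorization not required.
Rule 8: is a home-based business (not: operates from an industrially zoned site); is located in Zone C; employees 78 > 29 → Annual License not required.
Rule 9: floor area 11,200 square feet < 12,800 square feet → exempt from Zone C License.
Rule 10: is located in Zone C; employees 78 > 46 → Zone C License required.

Municipal Certificate, Operating Registration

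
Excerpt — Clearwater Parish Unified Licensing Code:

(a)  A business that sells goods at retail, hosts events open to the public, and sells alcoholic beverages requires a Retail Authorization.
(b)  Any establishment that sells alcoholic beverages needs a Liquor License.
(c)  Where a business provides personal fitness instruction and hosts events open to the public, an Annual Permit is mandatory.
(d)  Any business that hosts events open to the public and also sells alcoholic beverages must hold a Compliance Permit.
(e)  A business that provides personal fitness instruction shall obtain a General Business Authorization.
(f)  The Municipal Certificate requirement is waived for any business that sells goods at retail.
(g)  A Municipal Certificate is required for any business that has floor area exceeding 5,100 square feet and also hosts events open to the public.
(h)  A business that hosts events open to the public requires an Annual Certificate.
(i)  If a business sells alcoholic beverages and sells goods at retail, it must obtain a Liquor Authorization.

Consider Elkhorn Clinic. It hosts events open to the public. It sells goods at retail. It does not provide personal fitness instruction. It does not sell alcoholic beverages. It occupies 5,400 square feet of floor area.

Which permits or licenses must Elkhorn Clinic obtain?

(a) sells goods at retail; hosts events open to the public; does not sell alcoholic beverages → Retail Authorization not required.
(b) does not sell alcoholic beverages → Liquor License not required.
(c) does not provide personal fitness instruction; hosts events open to the public → Annual Permit not required.
(d) hosts events open to the public; does not sell alcoholic beverages → Compliance Permit not required.
(e) does not provide personal fitness instruction → General Business Authorization not required.
(f) sells goods at retail → exempt from Municipal Certificate.
(g) floor area 5,400 square feet > 5,100 square feet; hosts events open to the public → Municipal Certificate required.
(h) hosts events open to the public → Annual Certificate required.
(i) does not sell alcoholic beverages; sells goods at retail → Liquor Authorization not required.

Annual Certificate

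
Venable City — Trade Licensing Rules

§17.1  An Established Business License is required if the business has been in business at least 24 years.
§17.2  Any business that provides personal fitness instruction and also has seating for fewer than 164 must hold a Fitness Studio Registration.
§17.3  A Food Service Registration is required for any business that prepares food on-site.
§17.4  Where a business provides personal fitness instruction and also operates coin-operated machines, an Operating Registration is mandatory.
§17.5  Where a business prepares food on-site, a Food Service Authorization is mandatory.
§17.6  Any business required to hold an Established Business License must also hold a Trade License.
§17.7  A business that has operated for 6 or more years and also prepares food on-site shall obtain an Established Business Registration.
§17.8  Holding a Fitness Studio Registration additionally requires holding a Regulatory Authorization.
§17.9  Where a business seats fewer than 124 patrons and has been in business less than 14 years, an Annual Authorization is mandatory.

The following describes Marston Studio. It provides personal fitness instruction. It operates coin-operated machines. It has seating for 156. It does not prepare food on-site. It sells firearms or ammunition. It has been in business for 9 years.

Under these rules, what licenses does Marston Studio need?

Fitness Studio Registration, Operating Registration, Regulatory Authorization

§17.1 years in business 9 < 24 → Established Business License not required.
§17.2 provides personal fitness instruction; seating 156 < 164 → Fitness Studio Registration required.
§17.3 does not prepare food on-site → Food Service Registration not required.
§17.4 provides personal fitness instruction; operates coin-operated machines → Operating Registration required.
§17.5 does not prepare food on-site → Food Service Authorization not required.
§17.6 Established Business License is not required → no effect.
§17.7 years in business 9 ≥ 6; does not prepare food on-site → Established Business Registration not required.
§17.8 Fitness Studio Registration is required → Regulatory Authorization also required.
§17.9 seating 156 ≥ 124; years in business 9 < 14 → Annual Authorization not required.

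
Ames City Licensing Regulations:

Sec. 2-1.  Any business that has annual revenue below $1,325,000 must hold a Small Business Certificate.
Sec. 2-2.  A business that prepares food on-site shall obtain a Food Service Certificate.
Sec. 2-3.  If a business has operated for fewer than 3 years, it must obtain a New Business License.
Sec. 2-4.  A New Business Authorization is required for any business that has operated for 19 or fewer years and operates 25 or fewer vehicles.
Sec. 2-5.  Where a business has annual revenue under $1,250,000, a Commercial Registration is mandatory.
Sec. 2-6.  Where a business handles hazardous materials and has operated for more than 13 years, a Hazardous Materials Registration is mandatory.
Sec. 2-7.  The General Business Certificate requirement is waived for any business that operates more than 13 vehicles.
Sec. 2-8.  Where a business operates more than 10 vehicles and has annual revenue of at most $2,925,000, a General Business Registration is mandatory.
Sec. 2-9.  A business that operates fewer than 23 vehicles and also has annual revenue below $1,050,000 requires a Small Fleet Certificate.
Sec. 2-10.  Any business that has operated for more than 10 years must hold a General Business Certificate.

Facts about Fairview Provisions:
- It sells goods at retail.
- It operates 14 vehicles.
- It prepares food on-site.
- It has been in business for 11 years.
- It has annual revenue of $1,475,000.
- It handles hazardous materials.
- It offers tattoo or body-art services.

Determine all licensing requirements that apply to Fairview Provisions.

Food Service Certificate, General Business Registration, New Business Authorization

Sec. 2-1. revenue $1,475,000 ≥ $1,325,000 → Small Business Certificate not required.
Sec. 2-2. prepares food on-site → Food Service Certificate required.
Sec. 2-3. years in business 11 ≥ 3 → New Business License not required.
Sec. 2-4. years in business 11 ≤ 19; vehicles 14 ≤ 25 → New Business Authorization required.
Sec. 2-5. revenue $1,475,000 ≥ $1,250,000 → Commercial Registration not required.
Sec. 2-6. handles hazardous materials; years in business 11 ≤ 13 → Hazardous Materials Registration not required.
Sec. 2-7. vehicles 14 > 13 → exempt from General Business Certificate.
Sec. 2-8. vehicles 14 > 10; revenue $1,475,000 ≤ $2,925,000 → General Business Registration required.
Sec. 2-9. vehicles 14 < 23; revenue $1,475,000 ≥ $1,050,000 → Small Fleet Certificate not required.
Sec. 2-10. years in business 11 > 10 → General Business Certificate required.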